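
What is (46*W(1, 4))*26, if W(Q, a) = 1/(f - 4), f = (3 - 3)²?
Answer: -299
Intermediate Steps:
f = 0 (f = 0² = 0)
W(Q, a) = -¼ (W(Q, a) = 1/(0 - 4) = 1/(-4) = -¼)
(46*W(1, 4))*26 = (46*(-¼))*26 = -23/2*26 = -299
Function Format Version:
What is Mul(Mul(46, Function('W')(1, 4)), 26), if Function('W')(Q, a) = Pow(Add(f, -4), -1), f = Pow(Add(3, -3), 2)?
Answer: -299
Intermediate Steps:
f = 0 (f = Pow(0, 2) = 0)
Function('W')(Q, a) = Rational(-1, 4) (Function('W')(Q, a) = Pow(Add(0, -4), -1) = Pow(-4, -1) = Rational(-1, 4))
Mul(Mul(46, Function('W')(1, 4)), 26) = Mul(Mul(46, Rational(-1, 4)), 26) = Mul(Rational(-23, 2), 26) = -299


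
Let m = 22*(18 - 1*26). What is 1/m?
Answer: -1/176 ≈ -0.0056818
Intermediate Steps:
m = -176 (m = 22*(18 - 26) = 22*(-8) = -176)
1/m = 1/(-176) = -1/176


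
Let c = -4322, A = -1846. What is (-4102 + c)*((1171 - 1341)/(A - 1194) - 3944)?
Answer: 1262503827/38 ≈ 3.3224e+7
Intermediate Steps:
(-4102 + c)*((1171 - 1341)/(A - 1194) - 3944) = (-4102 - 4322)*((1171 - 1341)/(-1846 - 1194) - 3944) = -8424*(-170/(-3040) - 3944) = -8424*(-170*(-1/3040) - 3944) = -8424*(17/304 - 3944) = -8424*(-1198959/304) = 1262503827/38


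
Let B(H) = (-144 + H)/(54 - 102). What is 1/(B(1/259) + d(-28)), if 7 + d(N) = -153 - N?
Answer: -12432/1603729 ≈ -0.0077519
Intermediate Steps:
d(N) = -160 - N (d(N) = -7 + (-153 - N) = -160 - N)
B(H) = 3 - H/48 (B(H) = (-144 + H)/(-48) = (-144 + H)*(-1/48) = 3 - H/48)
1/(B(1/259) + d(-28)) = 1/((3 - 1/48/259) + (-160 - 1*(-28))) = 1/((3 - 1/48*1/259) + (-160 + 28)) = 1/((3 - 1/12432) - 132) = 1/(37295/12432 - 132) = 1/(-1603729/12432) = -12432/1603729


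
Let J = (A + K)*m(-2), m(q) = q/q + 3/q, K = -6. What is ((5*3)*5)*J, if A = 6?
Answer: 0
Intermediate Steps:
m(q) = 1 + 3/q
J = 0 (J = (6 - 6)*((3 - 2)/(-2)) = 0*(-1/2*1) = 0*(-1/2) = 0)
((5*3)*5)*J = ((5*3)*5)*0 = (15*5)*0 = 75*0 = 0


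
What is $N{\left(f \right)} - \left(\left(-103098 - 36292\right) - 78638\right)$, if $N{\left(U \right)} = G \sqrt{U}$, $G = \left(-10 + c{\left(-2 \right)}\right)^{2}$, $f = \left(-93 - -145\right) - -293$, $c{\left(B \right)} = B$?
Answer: $218028 + 144 \sqrt{345} \approx 2.207 \cdot 10^{5}$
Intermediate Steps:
$f = 345$ ($f = \left(-93 + 145\right) + 293 = 52 + 293 = 345$)
$G = 144$ ($G = \left(-10 - 2\right)^{2} = \left(-12\right)^{2} = 144$)
$N{\left(U \right)} = 144 \sqrt{U}$
$N{\left(f \right)} - \left(\left(-103098 - 36292\right) - 78638\right) = 144 \sqrt{345} - \left(\left(-103098 - 36292\right) - 78638\right) = 144 \sqrt{345} - \left(-139390 - 78638\right) = 144 \sqrt{345} - -218028 = 144 \sqrt{345} + 218028 = 218028 + 144 \sqrt{345}$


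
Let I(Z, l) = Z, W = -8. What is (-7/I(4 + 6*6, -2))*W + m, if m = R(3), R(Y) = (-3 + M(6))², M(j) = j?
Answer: 52/5 ≈ 10.400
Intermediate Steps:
R(Y) = 9 (R(Y) = (-3 + 6)² = 3² = 9)
m = 9
(-7/I(4 + 6*6, -2))*W + m = -7/(4 + 6*6)*(-8) + 9 = -7/(4 + 36)*(-8) + 9 = -7/40*(-8) + 9 = 7/5 + 9 = 52/5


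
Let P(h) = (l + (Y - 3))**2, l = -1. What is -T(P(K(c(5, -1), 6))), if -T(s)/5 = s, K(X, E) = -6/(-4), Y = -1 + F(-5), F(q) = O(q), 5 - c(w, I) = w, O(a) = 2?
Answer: 45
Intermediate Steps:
c(w, I) = 5 - w
F(q) = 2
Y = 1 (Y = -1 + 2 = 1)
K(X, E) = 3/2 (K(X, E) = -6*(-1/4) = 3/2)
P(h) = 9 (P(h) = (-1 + (1 - 3))**2 = (-1 - 2)**2 = (-3)**2 = 9)
T(s) = -5*s
-T(P(K(c(5, -1), 6))) = -(-5)*9 = -1*(-45) = 45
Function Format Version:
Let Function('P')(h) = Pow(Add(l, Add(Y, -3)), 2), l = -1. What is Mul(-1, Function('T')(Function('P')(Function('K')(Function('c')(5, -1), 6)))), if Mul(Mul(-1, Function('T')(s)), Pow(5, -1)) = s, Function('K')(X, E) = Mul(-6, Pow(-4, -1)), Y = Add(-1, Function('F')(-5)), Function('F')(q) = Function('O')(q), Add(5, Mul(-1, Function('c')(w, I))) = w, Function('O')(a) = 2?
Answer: 45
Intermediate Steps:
Function('c')(w, I) = Add(5, Mul(-1, w))
Function('F')(q) = 2
Y = 1 (Y = Add(-1, 2) = 1)
Function('K')(X, E) = Rational(3, 2) (Function('K')(X, E) = Mul(-6, Rational(-1, 4)) = Rational(3, 2))
Function('P')(h) = 9 (Function('P')(h) = Pow(Add(-1, Add(1, -3)), 2) = Pow(Add(-1, -2), 2) = Pow(-3, 2) = 9)
Function('T')(s) = Mul(-5, s)
Mul(-1, Function('T')(Function('P')(Function('K')(Function('c')(5, -1), 6)))) = Mul(-1, Mul(-5, 9)) = Mul(-1, -45) = 45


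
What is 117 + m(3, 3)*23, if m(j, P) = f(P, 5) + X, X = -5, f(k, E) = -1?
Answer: -21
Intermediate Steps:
m(j, P) = -6 (m(j, P) = -1 - 5 = -6)
117 + m(3, 3)*23 = 117 - 6*23 = 117 - 138 = -21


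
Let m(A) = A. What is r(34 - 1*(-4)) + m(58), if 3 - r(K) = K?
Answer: 23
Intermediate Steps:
r(K) = 3 - K
r(34 - 1*(-4)) + m(58) = (3 - (34 - 1*(-4))) + 58 = (3 - (34 + 4)) + 58 = (3 - 1*38) + 58 = (3 - 38) + 58 = -35 + 58 = 23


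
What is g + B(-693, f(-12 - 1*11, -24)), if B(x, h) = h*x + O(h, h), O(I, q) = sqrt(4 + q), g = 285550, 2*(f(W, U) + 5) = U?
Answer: 297331 + I*sqrt(13) ≈ 2.9733e+5 + 3.6056*I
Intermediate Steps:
f(W, U) = -5 + U/2
B(x, h) = sqrt(4 + h) + h*x (B(x, h) = h*x + sqrt(4 + h) = sqrt(4 + h) + h*x)
g + B(-693, f(-12 - 1*11, -24)) = 285550 + (sqrt(4 + (-5 + (1/2)*(-24))) + (-5 + (1/2)*(-24))*(-693)) = 285550 + (sqrt(4 + (-5 - 12)) + (-5 - 12)*(-693)) = 285550 + (sqrt(4 - 17) - 17*(-693)) = 285550 + (sqrt(-13) + 11781) = 285550 + (I*sqrt(13) + 11781) = 285550 + (11781 + I*sqrt(13)) = 297331 + I*sqrt(13)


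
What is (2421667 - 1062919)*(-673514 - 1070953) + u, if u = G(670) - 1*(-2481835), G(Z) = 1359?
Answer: -2370288564122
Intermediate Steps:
u = 2483194 (u = 1359 - 1*(-2481835) = 1359 + 2481835 = 2483194)
(2421667 - 1062919)*(-673514 - 1070953) + u = (2421667 - 1062919)*(-673514 - 1070953) + 2483194 = 1358748*(-1744467) + 2483194 = -2370291047316 + 2483194 = -2370288564122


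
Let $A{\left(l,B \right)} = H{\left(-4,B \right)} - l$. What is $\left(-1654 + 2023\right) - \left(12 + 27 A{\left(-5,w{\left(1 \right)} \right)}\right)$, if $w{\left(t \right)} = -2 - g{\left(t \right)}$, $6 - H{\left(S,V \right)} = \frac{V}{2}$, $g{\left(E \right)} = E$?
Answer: $\frac{39}{2} \approx 19.5$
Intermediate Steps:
$H{\left(S,V \right)} = 6 - \frac{V}{2}$
$w{\left(t \right)} = -2 - t$
$A{\left(l,B \right)} = 6 - l - \frac{B}{2}$ ($A{\left(l,B \right)} = \left(6 - \frac{B}{2}\right) - l = 6 - l - \frac{B}{2}$)
$\left(-1654 + 2023\right) - \left(12 + 27 A{\left(-5,w{\left(1 \right)} \right)}\right) = \left(-1654 + 2023\right) - \left(12 + 27 \left(6 - -5 - \frac{-2 - 1}{2}\right)\right) = 369 - \left(12 + 27 \left(6 + 5 - \frac{-2 - 1}{2}\right)\right) = 369 - \left(12 + 27 \left(6 + 5 - - \frac{3}{2}\right)\right) = 369 - \left(12 + 27 \left(6 + 5 + \frac{3}{2}\right)\right) = 369 - \frac{699}{2} = \frac{39}{2}$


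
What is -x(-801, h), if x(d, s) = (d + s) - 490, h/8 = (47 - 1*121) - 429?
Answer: 5315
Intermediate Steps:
h = -4024 (h = 8*((47 - 1*121) - 429) = 8*((47 - 121) - 429) = 8*(-74 - 429) = 8*(-503) = -4024)
x(d, s) = -490 + d + s
-x(-801, h) = -(-490 - 801 - 4024) = -1*(-5315) = 5315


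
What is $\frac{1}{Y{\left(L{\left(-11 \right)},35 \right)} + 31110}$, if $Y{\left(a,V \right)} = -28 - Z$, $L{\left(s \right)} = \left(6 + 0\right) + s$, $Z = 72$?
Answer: $\frac{1}{31010} \approx 3.2248 \cdot 10^{-5}$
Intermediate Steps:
$L{\left(s \right)} = 6 + s$
$Y{\left(a,V \right)} = -100$ ($Y{\left(a,V \right)} = -28 - 72 = -100$)
$\frac{1}{Y{\left(L{\left(-11 \right)},35 \right)} + 31110} = \frac{1}{-100 + 31110} = \frac{1}{31010}$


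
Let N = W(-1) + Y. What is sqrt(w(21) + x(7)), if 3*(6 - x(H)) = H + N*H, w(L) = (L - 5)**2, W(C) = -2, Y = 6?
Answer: sqrt(2253)/3 ≈ 15.822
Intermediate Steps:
w(L) = (-5 + L)**2
N = 4 (N = -2 + 6 = 4)
x(H) = 6 - 5*H/3 (x(H) = 6 - (H + 4*H)/3 = 6 - 5*H/3)
sqrt(w(21) + x(7)) = sqrt((-5 + 21)**2 + (6 - 5/3*7)) = sqrt(16**2 + (6 - 35/3)) = sqrt(256 - 17/3) = sqrt(751/3) = sqrt(2253)/3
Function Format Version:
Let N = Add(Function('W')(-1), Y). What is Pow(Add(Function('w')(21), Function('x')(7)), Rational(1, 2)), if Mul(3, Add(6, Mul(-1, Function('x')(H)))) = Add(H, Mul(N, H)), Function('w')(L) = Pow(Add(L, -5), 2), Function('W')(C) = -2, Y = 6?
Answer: Mul(Rational(1, 3), Pow(2253, Rational(1, 2))) ≈ 15.822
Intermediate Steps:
Function('w')(L) = Pow(Add(-5, L), 2)
N = 4 (N = Add(-2, 6) = 4)
Function('x')(H) = Add(6, Mul(Rational(-5, 3), H)) (Function('x')(H) = Add(6, Mul(Rational(-1, 3), Add(H, Mul(4, H)))) = Add(6, Mul(Rational(-1, 3), Mul(5, H))) = Add(6, Mul(Rational(-5, 3), H)))
Pow(Add(Function('w')(21), Function('x')(7)), Rational(1, 2)) = Pow(Add(Pow(Add(-5, 21), 2), Add(6, Mul(Rational(-5, 3), 7))), Rational(1, 2)) = Pow(Add(Pow(16, 2), Add(6, Rational(-35, 3))), Rational(1, 2)) = Pow(Add(256, Rational(-17, 3)), Rational(1, 2)) = Pow(Rational(751, 3), Rational(1, 2)) = Mul(Rational(1, 3), Pow(2253, Rational(1, 2)))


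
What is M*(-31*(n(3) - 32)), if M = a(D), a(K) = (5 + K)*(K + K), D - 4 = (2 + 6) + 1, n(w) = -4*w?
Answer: 638352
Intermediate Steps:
D = 13 (D = 4 + ((2 + 6) + 1) = 4 + (8 + 1) = 4 + 9 = 13)
a(K) = 2*K*(5 + K) (a(K) = (5 + K)*(2*K) = 2*K*(5 + K))
M = 468 (M = 2*13*(5 + 13) = 2*13*18 = 468)
M*(-31*(n(3) - 32)) = 468*(-31*(-4*3 - 32)) = 468*(-31*(-12 - 32)) = 468*(-31*(-44)) = 468*1364 = 638352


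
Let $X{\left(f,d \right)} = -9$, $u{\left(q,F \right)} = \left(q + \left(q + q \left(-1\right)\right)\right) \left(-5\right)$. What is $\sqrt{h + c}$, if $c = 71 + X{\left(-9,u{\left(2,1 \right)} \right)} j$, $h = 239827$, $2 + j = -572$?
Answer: $2 \sqrt{61266} \approx 495.04$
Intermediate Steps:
$u{\left(q,F \right)} = - 5 q$ ($u{\left(q,F \right)} = \left(q + \left(q - q\right)\right) \left(-5\right) = \left(q + 0\right) \left(-5\right) = q \left(-5\right) = - 5 q$)
$j = -574$ ($j = -2 - 572 = -574$)
$c = 5237$ ($c = 71 - -5166 = 71 + 5166 = 5237$)
$\sqrt{h + c} = \sqrt{239827 + 5237} = \sqrt{245064} = 2 \sqrt{61266}$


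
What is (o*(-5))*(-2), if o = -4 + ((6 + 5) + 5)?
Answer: 120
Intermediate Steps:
o = 12 (o = -4 + (11 + 5) = -4 + 16 = 12)
(o*(-5))*(-2) = (12*(-5))*(-2) = -60*(-2) = 120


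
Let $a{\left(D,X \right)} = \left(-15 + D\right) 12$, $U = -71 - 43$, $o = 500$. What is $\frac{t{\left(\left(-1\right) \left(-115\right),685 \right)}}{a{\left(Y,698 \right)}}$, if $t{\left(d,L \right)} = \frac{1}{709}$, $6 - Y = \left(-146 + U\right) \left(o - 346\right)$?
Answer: $\frac{1}{340583748} \approx 2.9361 \cdot 10^{-9}$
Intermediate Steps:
$U = -114$
$Y = 40046$ ($Y = 6 - \left(-146 - 114\right) \left(500 - 346\right) = 6 - \left(-260\right) 154 = 6 - -40040 = 6 + 40040 = 40046$)
$a{\left(D,X \right)} = -180 + 12 D$
$t{\left(d,L \right)} = \frac{1}{709}$
$\frac{t{\left(\left(-1\right) \left(-115\right),685 \right)}}{a{\left(Y,698 \right)}} = \frac{1}{709 \left(-180 + 12 \cdot 40046\right)} = \frac{1}{709 \left(-180 + 480552\right)} = \frac{1}{709 \cdot 480372} = \frac{1}{709} \cdot \frac{1}{480372} = \frac{1}{340583748}$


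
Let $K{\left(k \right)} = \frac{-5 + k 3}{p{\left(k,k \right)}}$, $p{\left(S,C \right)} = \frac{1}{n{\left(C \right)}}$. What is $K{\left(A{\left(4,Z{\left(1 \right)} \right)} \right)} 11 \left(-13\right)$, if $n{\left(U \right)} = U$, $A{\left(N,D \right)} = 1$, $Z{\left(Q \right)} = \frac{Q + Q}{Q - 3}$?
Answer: $286$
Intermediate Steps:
$Z{\left(Q \right)} = \frac{2 Q}{-3 + Q}$
$p{\left(S,C \right)} = \frac{1}{C}$
$K{\left(k \right)} = k \left(-5 + 3 k\right)$ ($K{\left(k \right)} = \frac{-5 + k 3}{\frac{1}{k}} = \left(-5 + 3 k\right) k = k \left(-5 + 3 k\right)$)
$K{\left(A{\left(4,Z{\left(1 \right)} \right)} \right)} 11 \left(-13\right) = 1 \left(-5 + 3 \cdot 1\right) 11 \left(-13\right) = 1 \left(-5 + 3\right) 11 \left(-13\right) = 1 \left(-2\right) 11 \left(-13\right) = \left(-2\right) 11 \left(-13\right) = \left(-22\right) \left(-13\right) = 286$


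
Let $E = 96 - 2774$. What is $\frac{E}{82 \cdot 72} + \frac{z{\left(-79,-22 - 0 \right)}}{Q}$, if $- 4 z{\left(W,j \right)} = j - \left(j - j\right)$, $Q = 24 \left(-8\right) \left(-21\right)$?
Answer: $- \frac{16613}{36736} \approx -0.45223$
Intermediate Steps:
$Q = 4032$ ($Q = \left(-192\right) \left(-21\right) = 4032$)
$E = -2678$ ($E = 96 - 2774 = -2678$)
$z{\left(W,j \right)} = - \frac{j}{4}$ ($z{\left(W,j \right)} = - \frac{j - \left(j - j\right)}{4} = - \frac{j - 0}{4} = - \frac{j + 0}{4} = - \frac{j}{4}$)
$\frac{E}{82 \cdot 72} + \frac{z{\left(-79,-22 - 0 \right)}}{Q} = - \frac{2678}{82 \cdot 72} + \frac{\left(- \frac{1}{4}\right) \left(-22 - 0\right)}{4032} = - \frac{2678}{5904} + - \frac{-22 + 0}{4} \cdot \frac{1}{4032} = \left(-2678\right) \frac{1}{5904} + \left(- \frac{1}{4}\right) \left(-22\right) \frac{1}{4032} = - \frac{1339}{2952} + \frac{11}{2} \cdot \frac{1}{4032} = - \frac{1339}{2952} + \frac{11}{8064} = - \frac{16613}{36736}$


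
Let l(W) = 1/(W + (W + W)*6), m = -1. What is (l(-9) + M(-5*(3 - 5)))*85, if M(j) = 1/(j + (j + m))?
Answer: 8330/2223 ≈ 3.7472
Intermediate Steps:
l(W) = 1/(13*W) (l(W) = 1/(W + (2*W)*6) = 1/(W + 12*W) = 1/(13*W))
M(j) = 1/(-1 + 2*j) (M(j) = 1/(j + (j - 1)) = 1/(j + (-1 + j)) = 1/(-1 + 2*j))
(l(-9) + M(-5*(3 - 5)))*85 = ((1/13)/(-9) + 1/(-1 + 2*(-5*(3 - 5))))*85 = ((1/13)*(-⅑) + 1/(-1 + 2*(-5*(-2))))*85 = (-1/117 + 1/(-1 + 2*10))*85 = (-1/117 + 1/(-1 + 20))*85 = (-1/117 + 1/19)*85 = (98/2223)*85 = 8330/2223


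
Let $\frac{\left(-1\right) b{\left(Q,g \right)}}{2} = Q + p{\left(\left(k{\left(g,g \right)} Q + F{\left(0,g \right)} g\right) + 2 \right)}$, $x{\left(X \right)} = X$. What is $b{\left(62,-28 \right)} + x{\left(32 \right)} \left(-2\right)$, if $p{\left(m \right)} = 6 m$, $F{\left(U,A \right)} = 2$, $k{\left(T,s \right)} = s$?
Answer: $21292$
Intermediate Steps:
$b{\left(Q,g \right)} = -24 - 24 g - 2 Q - 12 Q g$ ($b{\left(Q,g \right)} = - 2 \left(Q + 6 \left(\left(g Q + 2 g\right) + 2\right)\right) = - 2 \left(Q + 6 \left(\left(Q g + 2 g\right) + 2\right)\right) = - 2 \left(Q + 6 \left(\left(2 g + Q g\right) + 2\right)\right) = - 2 \left(Q + 6 \left(2 + 2 g + Q g\right)\right) = - 2 \left(Q + \left(12 + 12 g + 6 Q g\right)\right) = - 2 \left(12 + Q + 12 g + 6 Q g\right) = -24 - 24 g - 2 Q - 12 Q g$)
$b{\left(62,-28 \right)} + x{\left(32 \right)} \left(-2\right) = \left(-24 - -672 - 124 - 744 \left(-28\right)\right) + 32 \left(-2\right) = \left(-24 + 672 - 124 + 20832\right) - 64 = 21356 - 64 = 21292$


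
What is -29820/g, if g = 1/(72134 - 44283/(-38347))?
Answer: -82487093409420/38347 ≈ -2.1511e+9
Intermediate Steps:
g = 38347/2766166781 (g = 1/(72134 - 44283*(-1/38347)) = 1/(72134 + 44283/38347) = 1/(2766166781/38347) = 38347/2766166781 ≈ 1.3863e-5)
-29820/g = -29820/38347/2766166781 = -29820*2766166781/38347 = -82487093409420/38347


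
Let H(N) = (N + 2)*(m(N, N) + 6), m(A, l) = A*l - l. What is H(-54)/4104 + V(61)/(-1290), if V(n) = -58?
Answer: -1384667/36765 ≈ -37.663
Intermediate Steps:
m(A, l) = -l + A*l
H(N) = (2 + N)*(6 + N*(-1 + N)) (H(N) = (N + 2)*(N*(-1 + N) + 6) = (2 + N)*(6 + N*(-1 + N)))
H(-54)/4104 + V(61)/(-1290) = (12 + (-54)² + (-54)³ + 4*(-54))/4104 - 58/(-1290) = (12 + 2916 - 157464 - 216)*(1/4104) - 58*(-1/1290) = -154752*1/4104 + 29/645 = -6448/171 + 29/645 = -1384667/36765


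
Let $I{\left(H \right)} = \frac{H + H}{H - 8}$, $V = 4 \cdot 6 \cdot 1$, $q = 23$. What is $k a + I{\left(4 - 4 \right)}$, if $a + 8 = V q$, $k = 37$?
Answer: $20128$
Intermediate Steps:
$V = 24$ ($V = 24 \cdot 1 = 24$)
$I{\left(H \right)} = \frac{2 H}{-8 + H}$
$a = 544$ ($a = -8 + 24 \cdot 23 = -8 + 552 = 544$)
$k a + I{\left(4 - 4 \right)} = 37 \cdot 544 + \frac{2 \left(4 - 4\right)}{-8 + \left(4 - 4\right)} = 20128 + 2 \cdot 0 \frac{1}{-8 + 0} = 20128 + 2 \cdot 0 \frac{1}{-8} = 20128 + 2 \cdot 0 \left(- \frac{1}{8}\right) = 20128 + 0 = 20128$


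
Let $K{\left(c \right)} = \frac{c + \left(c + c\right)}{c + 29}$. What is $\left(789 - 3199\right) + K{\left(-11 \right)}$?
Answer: $- \frac{14471}{6} \approx -2411.8$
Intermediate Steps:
$K{\left(c \right)} = \frac{3 c}{29 + c}$ ($K{\left(c \right)} = \frac{c + 2 c}{29 + c} = \frac{3 c}{29 + c}$)
$\left(789 - 3199\right) + K{\left(-11 \right)} = \left(789 - 3199\right) + 3 \left(-11\right) \frac{1}{29 - 11} = \left(789 - 3199\right) + 3 \left(-11\right) \frac{1}{18} = -2410 + 3 \left(-11\right) \frac{1}{18} = -2410 - \frac{11}{6} = - \frac{14471}{6}$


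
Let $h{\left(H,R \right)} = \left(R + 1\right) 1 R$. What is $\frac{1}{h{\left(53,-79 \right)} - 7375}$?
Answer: $- \frac{1}{1213} \approx -0.0008244$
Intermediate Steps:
$h{\left(H,R \right)} = R \left(1 + R\right)$ ($h{\left(H,R \right)} = \left(1 + R\right) 1 R = \left(1 + R\right) R = R \left(1 + R\right)$)
$\frac{1}{h{\left(53,-79 \right)} - 7375} = \frac{1}{- 79 \left(1 - 79\right) - 7375} = \frac{1}{\left(-79\right) \left(-78\right) - 7375} = \frac{1}{6162 - 7375} = \frac{1}{-1213} = - \frac{1}{1213}$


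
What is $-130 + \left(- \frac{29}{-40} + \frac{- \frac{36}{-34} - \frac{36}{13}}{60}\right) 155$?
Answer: $- \frac{38973}{1768} \approx -22.044$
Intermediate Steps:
$-130 + \left(- \frac{29}{-40} + \frac{- \frac{36}{-34} - \frac{36}{13}}{60}\right) 155 = -130 + \left(\left(-29\right) \left(- \frac{1}{40}\right) + \left(\left(-36\right) \left(- \frac{1}{34}\right) - \frac{36}{13}\right) \frac{1}{60}\right) 155 = -130 + \left(\frac{29}{40} + \left(\frac{18}{17} - \frac{36}{13}\right) \frac{1}{60}\right) 155 = -130 + \left(\frac{29}{40} - \frac{63}{2210}\right) 155 = -130 + \frac{6157}{8840} \cdot 155 = -130 + \frac{190867}{1768} = - \frac{38973}{1768}$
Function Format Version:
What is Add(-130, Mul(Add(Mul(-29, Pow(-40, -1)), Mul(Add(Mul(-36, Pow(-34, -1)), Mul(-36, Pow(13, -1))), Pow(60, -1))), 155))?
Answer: Rational(-38973, 1768) ≈ -22.044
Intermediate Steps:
Add(-130, Mul(Add(Mul(-29, Pow(-40, -1)), Mul(Add(Mul(-36, Pow(-34, -1)), Mul(-36, Pow(13, -1))), Pow(60, -1))), 155)) = Add(-130, Mul(Add(Mul(-29, Rational(-1, 40)), Mul(Add(Mul(-36, Rational(-1, 34)), Mul(-36, Rational(1, 13))), Rational(1, 60))), 155)) = Add(-130, Mul(Add(Rational(29, 40), Mul(Add(Rational(18, 17), Rational(-36, 13)), Rational(1, 60))), 155)) = Add(-130, Mul(Add(Rational(29, 40), Mul(Rational(-378, 221), Rational(1, 60))), 155)) = Add(-130, Mul(Add(Rational(29, 40), Rational(-63, 2210)), 155)) = Add(-130, Mul(Rational(6157, 8840), 155)) = Add(-130, Rational(190867, 1768)) = Rational(-38973, 1768)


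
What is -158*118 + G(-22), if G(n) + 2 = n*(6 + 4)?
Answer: -18866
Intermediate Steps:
G(n) = -2 + 10*n (G(n) = -2 + n*(6 + 4) = -2 + n*10 = -2 + 10*n)
-158*118 + G(-22) = -158*118 + (-2 + 10*(-22)) = -18644 + (-2 - 220) = -18644 - 222 = -18866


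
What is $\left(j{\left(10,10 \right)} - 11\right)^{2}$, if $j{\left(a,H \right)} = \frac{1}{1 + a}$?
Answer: $\frac{14400}{121} \approx 119.01$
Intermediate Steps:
$\left(j{\left(10,10 \right)} - 11\right)^{2} = \left(\frac{1}{1 + 10} - 11\right)^{2} = \left(\frac{1}{11} - 11\right)^{2} = \left(- \frac{120}{11}\right)^{2} = \frac{14400}{121}$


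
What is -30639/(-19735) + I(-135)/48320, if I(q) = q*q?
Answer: 368029371/190719040 ≈ 1.9297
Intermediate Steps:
I(q) = q²
-30639/(-19735) + I(-135)/48320 = -30639/(-19735) + (-135)²/48320 = -30639*(-1/19735) + 18225*(1/48320) = 30639/19735 + 3645/9664 = 368029371/190719040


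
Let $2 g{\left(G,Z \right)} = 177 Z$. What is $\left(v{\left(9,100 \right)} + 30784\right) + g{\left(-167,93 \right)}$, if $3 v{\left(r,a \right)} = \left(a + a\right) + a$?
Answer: $\frac{78229}{2} \approx 39115.0$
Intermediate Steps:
$v{\left(r,a \right)} = a$ ($v{\left(r,a \right)} = \frac{\left(a + a\right) + a}{3} = \frac{2 a + a}{3} = \frac{3 a}{3} = a$)
$g{\left(G,Z \right)} = \frac{177 Z}{2}$
$\left(v{\left(9,100 \right)} + 30784\right) + g{\left(-167,93 \right)} = \left(100 + 30784\right) + \frac{177}{2} \cdot 93 = 30884 + \frac{16461}{2} = \frac{78229}{2}$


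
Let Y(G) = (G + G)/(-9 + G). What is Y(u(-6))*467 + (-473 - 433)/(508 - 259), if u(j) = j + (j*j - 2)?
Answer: 2164878/1577 ≈ 1372.8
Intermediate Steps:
u(j) = -2 + j + j² (u(j) = j + (j² - 2) = j + (-2 + j²) = -2 + j + j²)
Y(G) = 2*G/(-9 + G) (Y(G) = (2*G)/(-9 + G) = 2*G/(-9 + G))
Y(u(-6))*467 + (-473 - 433)/(508 - 259) = (2*(-2 - 6 + (-6)²)/(-9 + (-2 - 6 + (-6)²)))*467 + (-473 - 433)/(508 - 259) = (2*(-2 - 6 + 36)/(-9 + (-2 - 6 + 36)))*467 - 906/249 = (2*28/(-9 + 28))*467 - 906*1/249 = (2*28/19)*467 - 302/83 = (2*28*(1/19))*467 - 302/83 = (56/19)*467 - 302/83 = 26152/19 - 302/83 = 2164878/1577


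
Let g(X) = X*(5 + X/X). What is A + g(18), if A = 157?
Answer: 265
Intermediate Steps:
g(X) = 6*X (g(X) = X*(5 + 1) = X*6 = 6*X)
A + g(18) = 157 + 6*18 = 157 + 108 = 265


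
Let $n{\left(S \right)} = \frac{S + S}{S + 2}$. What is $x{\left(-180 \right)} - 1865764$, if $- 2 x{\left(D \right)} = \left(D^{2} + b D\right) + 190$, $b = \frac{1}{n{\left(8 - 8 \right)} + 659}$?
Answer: $- \frac{1240276791}{659} \approx -1.8821 \cdot 10^{6}$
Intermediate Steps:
$n{\left(S \right)} = \frac{2 S}{2 + S}$
$b = \frac{1}{659}$ ($b = \frac{1}{\frac{2 \left(8 - 8\right)}{2 + \left(8 - 8\right)} + 659} = \frac{1}{2 \cdot 0 \frac{1}{2 + 0} + 659} = \frac{1}{2 \cdot 0 \cdot \frac{1}{2} + 659} = \frac{1}{0 + 659} = \frac{1}{659} \approx 0.0015175$)
$x{\left(D \right)} = -95 - \frac{D^{2}}{2} - \frac{D}{1318}$ ($x{\left(D \right)} = - \frac{\left(D^{2} + \frac{D}{659}\right) + 190}{2} = - \frac{190 + D^{2} + \frac{D}{659}}{2} = -95 - \frac{D^{2}}{2} - \frac{D}{1318}$)
$x{\left(-180 \right)} - 1865764 = \left(-95 - \frac{\left(-180\right)^{2}}{2} - - \frac{90}{659}\right) - 1865764 = \left(-95 - 16200 + \frac{90}{659}\right) - 1865764 = - \frac{10738315}{659} - 1865764 = - \frac{1240276791}{659}$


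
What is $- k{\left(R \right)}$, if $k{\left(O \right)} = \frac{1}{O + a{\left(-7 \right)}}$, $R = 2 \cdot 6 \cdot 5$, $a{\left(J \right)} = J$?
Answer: $- \frac{1}{53} \approx -0.018868$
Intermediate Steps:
$R = 60$ ($R = 2 \cdot 30 = 60$)
$k{\left(O \right)} = \frac{1}{-7 + O}$ ($k{\left(O \right)} = \frac{1}{O - 7} = \frac{1}{-7 + O}$)
$- k{\left(R \right)} = - \frac{1}{-7 + 60} = - \frac{1}{53}$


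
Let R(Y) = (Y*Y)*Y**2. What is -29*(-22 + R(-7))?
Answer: -68991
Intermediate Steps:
R(Y) = Y**4 (R(Y) = Y**2*Y**2 = Y**4)
-29*(-22 + R(-7)) = -29*(-22 + (-7)**4) = -29*(-22 + 2401) = -29*2379 = -68991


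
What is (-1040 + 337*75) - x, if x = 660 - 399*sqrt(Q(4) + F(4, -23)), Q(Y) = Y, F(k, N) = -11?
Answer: 23575 + 399*I*sqrt(7) ≈ 23575.0 + 1055.7*I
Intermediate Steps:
x = 660 - 399*I*sqrt(7) (x = 660 - 399*sqrt(4 - 11) = 660 - 399*I*sqrt(7) ≈ 660.0 - 1055.7*I)
(-1040 + 337*75) - x = (-1040 + 337*75) - (660 - 399*I*sqrt(7)) = (-1040 + 25275) + (-660 + 399*I*sqrt(7)) = 24235 + (-660 + 399*I*sqrt(7)) = 23575 + 399*I*sqrt(7)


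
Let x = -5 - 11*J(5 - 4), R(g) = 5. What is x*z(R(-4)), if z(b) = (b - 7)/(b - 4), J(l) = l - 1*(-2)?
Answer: 76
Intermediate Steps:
J(l) = 2 + l (J(l) = l + 2 = 2 + l)
z(b) = (-7 + b)/(-4 + b)
x = -38 (x = -5 - 11*(2 + (5 - 4)) = -5 - 11*(2 + 1) = -5 - 11*3 = -5 - 33 = -38)
x*z(R(-4)) = -38*(-7 + 5)/(-4 + 5) = -38*(-2)/1 = -38*(-2) = 76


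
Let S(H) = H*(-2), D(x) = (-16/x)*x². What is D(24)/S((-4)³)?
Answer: -3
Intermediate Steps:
D(x) = -16*x
S(H) = -2*H
D(24)/S((-4)³) = (-16*24)/((-2*(-4)³)) = -384/((-2*(-64))) = -384/128 = -384*1/128 = -3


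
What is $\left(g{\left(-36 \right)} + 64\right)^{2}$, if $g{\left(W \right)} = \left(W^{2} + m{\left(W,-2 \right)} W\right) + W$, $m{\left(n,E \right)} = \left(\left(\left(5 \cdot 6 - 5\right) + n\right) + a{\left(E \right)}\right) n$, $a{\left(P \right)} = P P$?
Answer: $60031504$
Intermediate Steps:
$a{\left(P \right)} = P^{2}$
$m{\left(n,E \right)} = n \left(25 + n + E^{2}\right)$ ($m{\left(n,E \right)} = \left(\left(\left(5 \cdot 6 - 5\right) + n\right) + E^{2}\right) n = \left(\left(\left(30 - 5\right) + n\right) + E^{2}\right) n = \left(\left(25 + n\right) + E^{2}\right) n = \left(25 + n + E^{2}\right) n = n \left(25 + n + E^{2}\right)$)
$g{\left(W \right)} = W + W^{2} + W^{2} \left(29 + W\right)$ ($g{\left(W \right)} = \left(W^{2} + W \left(25 + W + \left(-2\right)^{2}\right) W\right) + W = \left(W^{2} + W \left(25 + W + 4\right) W\right) + W = \left(W^{2} + W \left(29 + W\right) W\right) + W = \left(W^{2} + W^{2} \left(29 + W\right)\right) + W = W + W^{2} + W^{2} \left(29 + W\right)$)
$\left(g{\left(-36 \right)} + 64\right)^{2} = \left(- 36 \left(1 - 36 - 36 \left(29 - 36\right)\right) + 64\right)^{2} = \left(- 36 \left(1 - 36 - -252\right) + 64\right)^{2} = \left(- 36 \left(1 - 36 + 252\right) + 64\right)^{2} = \left(\left(-36\right) 217 + 64\right)^{2} = \left(-7812 + 64\right)^{2} = \left(-7748\right)^{2} = 60031504$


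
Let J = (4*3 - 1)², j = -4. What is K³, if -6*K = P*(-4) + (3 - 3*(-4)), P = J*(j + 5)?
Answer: 103161709/216 ≈ 4.7760e+5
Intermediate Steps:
J = 121 (J = (12 - 1)² = 11² = 121)
P = 121 (P = 121*(-4 + 5) = 121*1 = 121)
K = 469/6 (K = -(121*(-4) + (3 - 3*(-4)))/6 = -(-484 + (3 + 12))/6 = -(-484 + 15)/6 = -⅙*(-469) = 469/6 ≈ 78.167)
K³ = (469/6)³ = 103161709/216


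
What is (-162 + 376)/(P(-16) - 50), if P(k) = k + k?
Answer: -107/41 ≈ -2.6098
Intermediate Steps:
P(k) = 2*k
(-162 + 376)/(P(-16) - 50) = (-162 + 376)/(2*(-16) - 50) = 214/(-32 - 50) = 214/(-82) = 214*(-1/82) = -107/41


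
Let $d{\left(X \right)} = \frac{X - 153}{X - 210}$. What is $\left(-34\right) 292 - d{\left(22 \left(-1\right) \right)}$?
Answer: $- \frac{2303471}{232} \approx -9928.8$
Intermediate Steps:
$d{\left(X \right)} = \frac{-153 + X}{-210 + X}$
$\left(-34\right) 292 - d{\left(22 \left(-1\right) \right)} = \left(-34\right) 292 - \frac{-153 + 22 \left(-1\right)}{-210 + 22 \left(-1\right)} = -9928 - \frac{-153 - 22}{-210 - 22} = -9928 - \frac{1}{-232} \left(-175\right) = -9928 - \left(- \frac{1}{232}\right) \left(-175\right) = -9928 - \frac{175}{232} = - \frac{2303471}{232}$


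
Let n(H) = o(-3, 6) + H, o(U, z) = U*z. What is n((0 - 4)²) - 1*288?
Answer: -290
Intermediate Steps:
n(H) = -18 + H (n(H) = -3*6 + H = -18 + H)
n((0 - 4)²) - 1*288 = (-18 + (0 - 4)²) - 1*288 = (-18 + (-4)²) - 288 = (-18 + 16) - 288 = -2 - 288 = -290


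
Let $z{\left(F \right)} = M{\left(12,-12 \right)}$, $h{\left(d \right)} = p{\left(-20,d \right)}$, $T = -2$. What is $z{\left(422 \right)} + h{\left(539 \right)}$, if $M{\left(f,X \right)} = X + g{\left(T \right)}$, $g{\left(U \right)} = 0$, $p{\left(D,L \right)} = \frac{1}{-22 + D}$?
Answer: $- \frac{505}{42} \approx -12.024$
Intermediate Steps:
$h{\left(d \right)} = - \frac{1}{42}$ ($h{\left(d \right)} = \frac{1}{-22 - 20} = \frac{1}{-42} = - \frac{1}{42}$)
$M{\left(f,X \right)} = X$ ($M{\left(f,X \right)} = X + 0 = X$)
$z{\left(F \right)} = -12$
$z{\left(422 \right)} + h{\left(539 \right)} = -12 - \frac{1}{42} = - \frac{505}{42}$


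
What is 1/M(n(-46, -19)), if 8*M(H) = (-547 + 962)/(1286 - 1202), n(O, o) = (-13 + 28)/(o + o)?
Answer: 672/415 ≈ 1.6193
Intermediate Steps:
n(O, o) = 15/(2*o) (n(O, o) = 15/((2*o)) = 15*(1/(2*o)) = 15/(2*o))
M(H) = 415/672 (M(H) = ((-547 + 962)/(1286 - 1202))/8 = (415/84)/8 = (415*(1/84))/8 = (⅛)*(415/84) = 415/672)
1/M(n(-46, -19)) = 1/(415/672) = 672/415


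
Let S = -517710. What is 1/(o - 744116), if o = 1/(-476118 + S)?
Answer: -993828/739523316049 ≈ -1.3439e-6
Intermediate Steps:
o = -1/993828 (o = 1/(-476118 - 517710) = 1/(-993828) = -1/993828 ≈ -1.0062e-6)
1/(o - 744116) = 1/(-1/993828 - 744116) = 1/(-739523316049/993828) = -993828/739523316049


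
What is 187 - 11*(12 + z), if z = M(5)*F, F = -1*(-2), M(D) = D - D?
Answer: 55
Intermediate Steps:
M(D) = 0
F = 2
z = 0 (z = 0*2 = 0)
187 - 11*(12 + z) = 187 - 11*(12 + 0) = 187 - 11*12 = 187 - 132 = 55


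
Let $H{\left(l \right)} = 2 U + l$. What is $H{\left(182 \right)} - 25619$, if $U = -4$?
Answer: $-25445$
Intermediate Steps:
$H{\left(l \right)} = -8 + l$ ($H{\left(l \right)} = 2 \left(-4\right) + l = -8 + l$)
$H{\left(182 \right)} - 25619 = \left(-8 + 182\right) - 25619 = 174 - 25619 = -25445$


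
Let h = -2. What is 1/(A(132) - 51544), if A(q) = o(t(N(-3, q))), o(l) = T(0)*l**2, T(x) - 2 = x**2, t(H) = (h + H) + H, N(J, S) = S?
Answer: 1/85744 ≈ 1.1663e-5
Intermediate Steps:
t(H) = -2 + 2*H (t(H) = (-2 + H) + H = -2 + 2*H)
T(x) = 2 + x**2
o(l) = 2*l**2 (o(l) = (2 + 0**2)*l**2 = (2 + 0)*l**2 = 2*l**2)
A(q) = 2*(-2 + 2*q)**2
1/(A(132) - 51544) = 1/(8*(-1 + 132)**2 - 51544) = 1/(8*131**2 - 51544) = 1/(8*17161 - 51544) = 1/(137288 - 51544) = 1/85744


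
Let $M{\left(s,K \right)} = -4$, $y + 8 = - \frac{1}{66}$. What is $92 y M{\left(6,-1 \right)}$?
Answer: $\frac{97336}{33} \approx 2949.6$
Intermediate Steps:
$y = - \frac{529}{66}$ ($y = -8 - \frac{1}{66} = - \frac{529}{66} \approx -8.0152$)
$92 y M{\left(6,-1 \right)} = 92 \left(- \frac{529}{66}\right) \left(-4\right) = \left(- \frac{24334}{33}\right) \left(-4\right) = \frac{97336}{33}$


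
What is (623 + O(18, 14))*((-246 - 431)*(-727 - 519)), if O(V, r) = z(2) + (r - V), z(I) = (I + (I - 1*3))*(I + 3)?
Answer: 526370208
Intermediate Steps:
z(I) = (-3 + 2*I)*(3 + I) (z(I) = (I + (I - 3))*(3 + I) = (I + (-3 + I))*(3 + I) = (-3 + 2*I)*(3 + I))
O(V, r) = 5 + r - V (O(V, r) = (-9 + 2*2**2 + 3*2) + (r - V) = (-9 + 2*4 + 6) + (r - V) = (-9 + 8 + 6) + (r - V) = 5 + (r - V) = 5 + r - V)
(623 + O(18, 14))*((-246 - 431)*(-727 - 519)) = (623 + (5 + 14 - 1*18))*((-246 - 431)*(-727 - 519)) = (623 + (5 + 14 - 18))*(-677*(-1246)) = (623 + 1)*843542 = 624*843542 = 526370208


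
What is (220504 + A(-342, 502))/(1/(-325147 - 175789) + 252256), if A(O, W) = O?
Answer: 3557647472/4076261665 ≈ 0.87277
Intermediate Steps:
(220504 + A(-342, 502))/(1/(-325147 - 175789) + 252256) = (220504 - 342)/(1/(-325147 - 175789) + 252256) = 220162/(1/(-500936) + 252256) = 220162/(-1/500936 + 252256) = 220162/(126364111615/500936) = 220162*(500936/126364111615) = 3557647472/4076261665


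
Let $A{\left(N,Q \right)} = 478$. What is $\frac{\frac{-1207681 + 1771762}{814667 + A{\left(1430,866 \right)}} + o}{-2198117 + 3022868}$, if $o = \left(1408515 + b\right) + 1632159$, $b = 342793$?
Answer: $\frac{919338923932}{224097217965} \approx 4.1024$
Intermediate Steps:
$o = 3383467$ ($o = \left(1408515 + 342793\right) + 1632159 = 1751308 + 1632159 = 3383467$)
$\frac{\frac{-1207681 + 1771762}{814667 + A{\left(1430,866 \right)}} + o}{-2198117 + 3022868} = \frac{\frac{-1207681 + 1771762}{814667 + 478} + 3383467}{-2198117 + 3022868} = \frac{\frac{564081}{815145} + 3383467}{824751} = \left(564081 \cdot \frac{1}{815145} + 3383467\right) \frac{1}{824751} = \left(\frac{188027}{271715} + 3383467\right) \frac{1}{824751} = \frac{919338923932}{271715} \cdot \frac{1}{824751} = \frac{919338923932}{224097217965}$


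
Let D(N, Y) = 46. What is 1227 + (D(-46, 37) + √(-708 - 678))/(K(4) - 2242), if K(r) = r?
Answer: 1372990/1119 - I*√154/746 ≈ 1227.0 - 0.016635*I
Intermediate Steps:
1227 + (D(-46, 37) + √(-708 - 678))/(K(4) - 2242) = 1227 + (46 + √(-708 - 678))/(4 - 2242) = 1227 + (46 + √(-1386))/(-2238) = 1227 + (46 + 3*I*√154)*(-1/2238) = 1227 + (-23/1119 - I*√154/746) = 1372990/1119 - I*√154/746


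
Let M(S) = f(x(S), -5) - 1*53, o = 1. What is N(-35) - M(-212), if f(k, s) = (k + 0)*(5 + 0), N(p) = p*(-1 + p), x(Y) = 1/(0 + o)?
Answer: 1308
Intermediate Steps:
x(Y) = 1 (x(Y) = 1/(0 + 1) = 1/1 = 1)
f(k, s) = 5*k (f(k, s) = k*5 = 5*k)
M(S) = -48 (M(S) = 5*1 - 1*53 = 5 - 53 = -48)
N(-35) - M(-212) = -35*(-1 - 35) - 1*(-48) = -35*(-36) + 48 = 1260 + 48 = 1308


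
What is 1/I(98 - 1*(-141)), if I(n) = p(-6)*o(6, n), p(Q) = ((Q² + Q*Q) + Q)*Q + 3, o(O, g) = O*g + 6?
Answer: -1/565920 ≈ -1.7670e-6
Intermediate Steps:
o(O, g) = 6 + O*g
p(Q) = 3 + Q*(Q + 2*Q²) (p(Q) = ((Q² + Q²) + Q)*Q + 3 = (2*Q² + Q)*Q + 3 = (Q + 2*Q²)*Q + 3 = Q*(Q + 2*Q²) + 3 = 3 + Q*(Q + 2*Q²))
I(n) = -2358 - 2358*n (I(n) = (3 + (-6)² + 2*(-6)³)*(6 + 6*n) = (3 + 36 + 2*(-216))*(6 + 6*n) = (3 + 36 - 432)*(6 + 6*n) = -393*(6 + 6*n) = -2358 - 2358*n)
1/I(98 - 1*(-141)) = 1/(-2358 - 2358*(98 - 1*(-141))) = 1/(-2358 - 2358*(98 + 141)) = 1/(-2358 - 2358*239) = 1/(-2358 - 563562) = 1/(-565920) = -1/565920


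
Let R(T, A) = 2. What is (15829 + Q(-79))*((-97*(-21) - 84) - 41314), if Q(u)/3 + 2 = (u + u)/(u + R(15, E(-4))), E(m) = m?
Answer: -6853565435/11 ≈ -6.2305e+8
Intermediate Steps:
Q(u) = -6 + 6*u/(2 + u) (Q(u) = -6 + 3*((u + u)/(u + 2)) = -6 + 3*((2*u)/(2 + u)) = -6 + 3*(2*u/(2 + u)) = -6 + 6*u/(2 + u))
(15829 + Q(-79))*((-97*(-21) - 84) - 41314) = (15829 - 12/(2 - 79))*((-97*(-21) - 84) - 41314) = (15829 - 12/(-77))*((2037 - 84) - 41314) = (15829 - 12*(-1/77))*(1953 - 41314) = (15829 + 12/77)*(-39361) = (1218845/77)*(-39361) = -6853565435/11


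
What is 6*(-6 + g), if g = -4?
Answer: -60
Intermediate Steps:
6*(-6 + g) = 6*(-6 - 4) = 6*(-10) = -60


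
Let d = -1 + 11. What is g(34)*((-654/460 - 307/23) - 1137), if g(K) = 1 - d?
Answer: 2384163/230 ≈ 10366.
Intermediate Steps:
d = 10
g(K) = -9 (g(K) = 1 - 1*10 = 1 - 10 = -9)
g(34)*((-654/460 - 307/23) - 1137) = -9*((-654/460 - 307/23) - 1137) = -9*((-654*1/460 - 307*1/23) - 1137) = -9*((-327/230 - 307/23) - 1137) = -9*(-3397/230 - 1137) = -9*(-264907/230) = 2384163/230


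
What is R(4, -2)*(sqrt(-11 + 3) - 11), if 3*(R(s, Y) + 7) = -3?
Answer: 88 - 16*I*sqrt(2) ≈ 88.0 - 22.627*I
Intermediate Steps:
R(s, Y) = -8 (R(s, Y) = -7 + (1/3)*(-3) = -7 - 1 = -8)
R(4, -2)*(sqrt(-11 + 3) - 11) = -8*(sqrt(-11 + 3) - 11) = -8*(sqrt(-8) - 11) = -8*(2*I*sqrt(2) - 11) = -8*(-11 + 2*I*sqrt(2)) = 88 - 16*I*sqrt(2)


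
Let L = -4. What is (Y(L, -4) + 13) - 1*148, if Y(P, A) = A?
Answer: -139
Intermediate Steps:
(Y(L, -4) + 13) - 1*148 = (-4 + 13) - 1*148 = 9 - 148 = -139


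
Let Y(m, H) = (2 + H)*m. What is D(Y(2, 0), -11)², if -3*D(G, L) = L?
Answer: 121/9 ≈ 13.444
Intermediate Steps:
Y(m, H) = m*(2 + H)
D(G, L) = -L/3
D(Y(2, 0), -11)² = (-⅓*(-11))² = (11/3)² = 121/9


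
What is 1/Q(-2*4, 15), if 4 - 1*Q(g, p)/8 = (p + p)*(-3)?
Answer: 1/752 ≈ 0.0013298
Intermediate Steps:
Q(g, p) = 32 + 48*p (Q(g, p) = 32 - 8*(p + p)*(-3) = 32 - 8*2*p*(-3) = 32 - (-48)*p = 32 + 48*p)
1/Q(-2*4, 15) = 1/(32 + 48*15) = 1/(32 + 720) = 1/752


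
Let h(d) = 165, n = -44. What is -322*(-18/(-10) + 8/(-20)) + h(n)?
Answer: -1429/5 ≈ -285.80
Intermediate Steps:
-322*(-18/(-10) + 8/(-20)) + h(n) = -322*(-18/(-10) + 8/(-20)) + 165 = -322*(-18*(-1/10) + 8*(-1/20)) + 165 = -322*(9/5 - 2/5) + 165 = -322*7/5 + 165 = -2254/5 + 165 = -1429/5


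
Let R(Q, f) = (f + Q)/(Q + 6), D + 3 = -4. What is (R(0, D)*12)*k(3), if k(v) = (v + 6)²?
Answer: -1134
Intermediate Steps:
k(v) = (6 + v)²
D = -7 (D = -3 - 4 = -7)
R(Q, f) = (Q + f)/(6 + Q)
(R(0, D)*12)*k(3) = (((0 - 7)/(6 + 0))*12)*(6 + 3)² = ((-7/6)*12)*9² = (((⅙)*(-7))*12)*81 = -7/6*12*81 = -14*81 = -1134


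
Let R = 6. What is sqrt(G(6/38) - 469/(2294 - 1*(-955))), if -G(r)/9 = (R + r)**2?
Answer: I*sqrt(1109278)/57 ≈ 18.478*I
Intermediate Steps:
G(r) = -9*(6 + r)**2
sqrt(G(6/38) - 469/(2294 - 1*(-955))) = sqrt(-9*(6 + 6/38)**2 - 469/(2294 - 1*(-955))) = sqrt(-9*(6 + 6*(1/38))**2 - 469/(2294 + 955)) = sqrt(-9*(6 + 3/19)**2 - 469/3249) = sqrt(-9*(117/19)**2 - 469*1/3249) = sqrt(-9*13689/361 - 469/3249) = sqrt(-123201/361 - 469/3249) = sqrt(-1109278/3249) = I*sqrt(1109278)/57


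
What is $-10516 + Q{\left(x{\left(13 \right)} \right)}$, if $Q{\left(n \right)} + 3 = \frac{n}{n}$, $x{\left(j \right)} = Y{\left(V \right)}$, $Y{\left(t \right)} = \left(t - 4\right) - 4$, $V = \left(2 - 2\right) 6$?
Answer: $-10518$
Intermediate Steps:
$V = 0$ ($V = 0 \cdot 6 = 0$)
$Y{\left(t \right)} = -8 + t$ ($Y{\left(t \right)} = \left(-4 + t\right) - 4 = -8 + t$)
$x{\left(j \right)} = -8$ ($x{\left(j \right)} = -8 + 0 = -8$)
$Q{\left(n \right)} = -2$ ($Q{\left(n \right)} = -3 + \frac{n}{n} = -3 + 1 = -2$)
$-10516 + Q{\left(x{\left(13 \right)} \right)} = -10516 - 2 = -10518$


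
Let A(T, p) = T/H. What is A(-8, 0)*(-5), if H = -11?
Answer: -40/11 ≈ -3.6364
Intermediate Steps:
A(T, p) = -T/11 (A(T, p) = T/(-11) = T*(-1/11) = -T/11)
A(-8, 0)*(-5) = -1/11*(-8)*(-5) = (8/11)*(-5) = -40/11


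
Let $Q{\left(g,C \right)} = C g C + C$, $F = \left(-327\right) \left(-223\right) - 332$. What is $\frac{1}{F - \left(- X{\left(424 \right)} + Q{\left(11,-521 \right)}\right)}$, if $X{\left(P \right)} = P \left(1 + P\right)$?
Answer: $- \frac{1}{2732541} \approx -3.6596 \cdot 10^{-7}$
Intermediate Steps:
$F = 72589$ ($F = 72921 - 332 = 72589$)
$Q{\left(g,C \right)} = C + g C^{2}$ ($Q{\left(g,C \right)} = g C^{2} + C = C + g C^{2}$)
$\frac{1}{F - \left(- X{\left(424 \right)} + Q{\left(11,-521 \right)}\right)} = \frac{1}{72589 - \left(- 521 \left(1 - 5731\right) - 424 \left(1 + 424\right)\right)} = \frac{1}{72589 + \left(424 \cdot 425 - - 521 \left(1 - 5731\right)\right)} = \frac{1}{72589 + \left(180200 - \left(-521\right) \left(-5730\right)\right)} = \frac{1}{72589 + \left(180200 - 2985330\right)} = \frac{1}{72589 - 2805130} = \frac{1}{-2732541} = - \frac{1}{2732541}$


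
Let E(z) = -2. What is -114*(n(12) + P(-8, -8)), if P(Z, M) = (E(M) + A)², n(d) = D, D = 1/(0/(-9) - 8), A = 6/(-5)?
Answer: -115311/100 ≈ -1153.1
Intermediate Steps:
A = -6/5 (A = 6*(-⅕) = -6/5 ≈ -1.2000)
D = -⅛ (D = 1/(0*(-⅑) - 8) = 1/(0 - 8) = 1/(-8) = -⅛ ≈ -0.12500)
n(d) = -⅛
P(Z, M) = 256/25 (P(Z, M) = (-2 - 6/5)² = (-16/5)² = 256/25)
-114*(n(12) + P(-8, -8)) = -114*(-⅛ + 256/25) = -114*2023/200 = -115311/100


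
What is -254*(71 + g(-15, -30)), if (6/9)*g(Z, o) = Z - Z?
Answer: -18034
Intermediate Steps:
g(Z, o) = 0 (g(Z, o) = 3*(Z - Z)/2 = (3/2)*0 = 0)
-254*(71 + g(-15, -30)) = -254*(71 + 0) = -254*71 = -18034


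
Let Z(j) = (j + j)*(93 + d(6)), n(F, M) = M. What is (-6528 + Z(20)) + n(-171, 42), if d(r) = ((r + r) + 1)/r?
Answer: -8038/3 ≈ -2679.3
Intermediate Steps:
d(r) = (1 + 2*r)/r (d(r) = (2*r + 1)/r = (1 + 2*r)/r)
Z(j) = 571*j/3 (Z(j) = (j + j)*(93 + (2 + 1/6)) = (2*j)*(93 + (2 + 1/6)) = (2*j)*(93 + 13/6) = (2*j)*(571/6) = 571*j/3)
(-6528 + Z(20)) + n(-171, 42) = (-6528 + (571/3)*20) + 42 = (-6528 + 11420/3) + 42 = -8164/3 + 42 = -8038/3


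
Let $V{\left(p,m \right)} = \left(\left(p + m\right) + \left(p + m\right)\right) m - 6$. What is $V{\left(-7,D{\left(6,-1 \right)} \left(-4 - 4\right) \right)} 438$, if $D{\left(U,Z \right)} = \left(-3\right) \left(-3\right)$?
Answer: $4980060$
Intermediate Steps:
$D{\left(U,Z \right)} = 9$
$V{\left(p,m \right)} = -6 + m \left(2 m + 2 p\right)$ ($V{\left(p,m \right)} = \left(\left(m + p\right) + \left(m + p\right)\right) m - 6 = \left(2 m + 2 p\right) m - 6 = m \left(2 m + 2 p\right) - 6 = -6 + m \left(2 m + 2 p\right)$)
$V{\left(-7,D{\left(6,-1 \right)} \left(-4 - 4\right) \right)} 438 = \left(-6 + 2 \left(9 \left(-4 - 4\right)\right)^{2} + 2 \cdot 9 \left(-4 - 4\right) \left(-7\right)\right) 438 = \left(-6 + 2 \left(9 \left(-8\right)\right)^{2} + 2 \cdot 9 \left(-8\right) \left(-7\right)\right) 438 = \left(-6 + 2 \left(-72\right)^{2} + 2 \left(-72\right) \left(-7\right)\right) 438 = \left(-6 + 2 \cdot 5184 + 1008\right) 438 = \left(-6 + 10368 + 1008\right) 438 = 11370 \cdot 438 = 4980060$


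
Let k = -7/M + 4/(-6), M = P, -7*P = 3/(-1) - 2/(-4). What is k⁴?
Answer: 8540717056/50625 ≈ 1.6871e+5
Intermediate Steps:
P = 5/14 (P = -(3/(-1) - 2/(-4))/7 = -(3*(-1) - 2*(-¼))/7 = -(-3 + ½)/7 = -⅐*(-5/2) = 5/14 ≈ 0.35714)
M = 5/14 ≈ 0.35714
k = -304/15 (k = -7/5/14 + 4/(-6) = -7*14/5 + 4*(-⅙) = -98/5 - ⅔ = -304/15 ≈ -20.267)
k⁴ = (-304/15)⁴ = 8540717056/50625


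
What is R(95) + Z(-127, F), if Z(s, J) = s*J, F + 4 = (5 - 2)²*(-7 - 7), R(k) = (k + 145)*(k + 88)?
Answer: 60430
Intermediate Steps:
R(k) = (88 + k)*(145 + k) (R(k) = (145 + k)*(88 + k) = (88 + k)*(145 + k))
F = -130 (F = -4 + (5 - 2)²*(-7 - 7) = -4 + 3²*(-14) = -4 + 9*(-14) = -4 - 126 = -130)
Z(s, J) = J*s
R(95) + Z(-127, F) = (12760 + 95² + 233*95) - 130*(-127) = (12760 + 9025 + 22135) + 16510 = 43920 + 16510 = 60430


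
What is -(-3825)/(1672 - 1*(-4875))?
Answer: 3825/6547 ≈ 0.58424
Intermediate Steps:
-(-3825)/(1672 - 1*(-4875)) = -(-3825)/(1672 + 4875) = -(-3825)/6547 = -1*(-3825/6547) = 3825/6547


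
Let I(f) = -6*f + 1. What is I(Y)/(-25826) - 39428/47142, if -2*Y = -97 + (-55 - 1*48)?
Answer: -495014735/608744646 ≈ -0.81317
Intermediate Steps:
Y = 100 (Y = -(-97 + (-55 - 1*48))/2 = -(-97 + (-55 - 48))/2 = -(-97 - 103)/2 = -1/2*(-200) = 100)
I(f) = 1 - 6*f
I(Y)/(-25826) - 39428/47142 = (1 - 6*100)/(-25826) - 39428/47142 = (1 - 600)*(-1/25826) - 39428*1/47142 = -599*(-1/25826) - 19714/23571 = 599/25826 - 19714/23571 = -495014735/608744646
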